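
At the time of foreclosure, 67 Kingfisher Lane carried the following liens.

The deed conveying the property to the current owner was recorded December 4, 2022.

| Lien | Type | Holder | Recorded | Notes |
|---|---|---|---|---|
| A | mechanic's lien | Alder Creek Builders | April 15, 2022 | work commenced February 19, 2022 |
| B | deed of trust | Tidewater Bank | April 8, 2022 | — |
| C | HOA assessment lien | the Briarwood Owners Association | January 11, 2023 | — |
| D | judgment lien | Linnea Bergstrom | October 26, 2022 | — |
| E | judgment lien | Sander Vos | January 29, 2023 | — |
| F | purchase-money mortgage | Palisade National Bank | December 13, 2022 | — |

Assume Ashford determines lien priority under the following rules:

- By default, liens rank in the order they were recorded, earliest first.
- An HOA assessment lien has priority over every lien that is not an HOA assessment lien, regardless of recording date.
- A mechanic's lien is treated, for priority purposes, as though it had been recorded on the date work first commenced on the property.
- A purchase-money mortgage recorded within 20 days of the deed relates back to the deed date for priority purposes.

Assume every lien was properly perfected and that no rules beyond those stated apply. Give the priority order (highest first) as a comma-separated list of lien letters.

Adjusting effective dates: A relates back to February 19, 2022 (work commenced); F's effective date is the deed date, December 4, 2022.
C is an HOA assessment lien and takes priority over every other lien.
Among the remaining liens, by effective date: A (February 19, 2022), B (April 8, 2022), D (October 26, 2022), F (December 4, 2022), E (January 29, 2023).

C, A, B, D, F, E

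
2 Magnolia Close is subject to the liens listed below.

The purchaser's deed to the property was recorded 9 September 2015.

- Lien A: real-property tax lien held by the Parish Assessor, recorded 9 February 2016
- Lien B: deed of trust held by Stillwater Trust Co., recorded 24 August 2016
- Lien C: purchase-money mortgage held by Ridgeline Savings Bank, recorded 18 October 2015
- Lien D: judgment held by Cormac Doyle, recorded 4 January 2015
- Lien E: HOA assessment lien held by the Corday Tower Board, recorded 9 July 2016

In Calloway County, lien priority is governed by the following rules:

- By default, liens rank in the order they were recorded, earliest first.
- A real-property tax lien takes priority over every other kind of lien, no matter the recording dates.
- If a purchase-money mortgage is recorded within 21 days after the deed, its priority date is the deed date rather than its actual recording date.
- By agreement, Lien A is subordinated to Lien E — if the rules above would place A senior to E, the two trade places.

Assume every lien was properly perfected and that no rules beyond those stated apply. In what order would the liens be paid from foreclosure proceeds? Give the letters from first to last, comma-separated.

E, D, C, A, B

Effective dates after the stated exceptions: C was recorded 39 days after the deed — beyond 21 days — so no relation-back applies.
As a real-property tax lien, A is senior to every other lien.
Among the remaining liens, by effective date: D (4 January 2015), C (18 October 2015), E (9 July 2016), B (24 August 2016).
Because A would otherwise rank above E, the subordination swaps them.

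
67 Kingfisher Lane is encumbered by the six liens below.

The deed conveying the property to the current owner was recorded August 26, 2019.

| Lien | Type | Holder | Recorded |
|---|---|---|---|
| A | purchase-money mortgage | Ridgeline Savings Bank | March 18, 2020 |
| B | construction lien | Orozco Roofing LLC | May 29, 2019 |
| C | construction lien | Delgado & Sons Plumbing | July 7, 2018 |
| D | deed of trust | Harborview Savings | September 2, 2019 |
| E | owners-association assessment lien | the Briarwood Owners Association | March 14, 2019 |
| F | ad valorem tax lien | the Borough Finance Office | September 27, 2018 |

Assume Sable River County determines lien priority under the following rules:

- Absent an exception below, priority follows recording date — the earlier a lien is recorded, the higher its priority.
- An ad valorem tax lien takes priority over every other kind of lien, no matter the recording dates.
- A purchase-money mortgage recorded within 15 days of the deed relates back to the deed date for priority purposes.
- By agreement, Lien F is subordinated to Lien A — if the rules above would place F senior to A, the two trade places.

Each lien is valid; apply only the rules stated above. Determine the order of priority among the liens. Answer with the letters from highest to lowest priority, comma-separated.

A, C, E, B, D, F

Effective dates after the stated exceptions: A missed the 15-day window (205 days after the deed), so its recording date stands.
F is an ad valorem tax lien, so it outranks all other liens regardless of date.
The other liens, earliest effective date first: C (July 7, 2018), E (March 14, 2019), B (May 29, 2019), D (September 2, 2019), A (March 18, 2020).
F would otherwise be senior to A, so under the subordination agreement F and A exchange positions.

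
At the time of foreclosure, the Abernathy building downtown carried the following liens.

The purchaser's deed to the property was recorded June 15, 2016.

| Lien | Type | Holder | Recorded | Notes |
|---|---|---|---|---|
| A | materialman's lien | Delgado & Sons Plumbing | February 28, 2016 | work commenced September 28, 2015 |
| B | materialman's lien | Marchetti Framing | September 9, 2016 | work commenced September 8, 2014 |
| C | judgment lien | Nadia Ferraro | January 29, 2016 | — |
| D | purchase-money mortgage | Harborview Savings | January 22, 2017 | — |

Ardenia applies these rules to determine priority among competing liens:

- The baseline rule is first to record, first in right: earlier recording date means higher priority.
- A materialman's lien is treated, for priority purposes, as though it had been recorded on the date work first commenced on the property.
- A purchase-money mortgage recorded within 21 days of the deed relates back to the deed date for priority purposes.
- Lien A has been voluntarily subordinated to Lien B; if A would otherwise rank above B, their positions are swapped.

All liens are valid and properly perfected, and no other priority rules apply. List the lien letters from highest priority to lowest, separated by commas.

B, A, C, D

First, effective dates: A is treated as recorded September 28, 2015, the work-commencement date; B is treated as recorded September 8, 2014, the work-commencement date; D was recorded 221 days after the deed — beyond 21 days — so no relation-back applies.
By effective date, earliest first: B (September 8, 2014), A (September 28, 2015), C (January 29, 2016), D (January 22, 2017).
A already ranks below B; the subordination has no effect.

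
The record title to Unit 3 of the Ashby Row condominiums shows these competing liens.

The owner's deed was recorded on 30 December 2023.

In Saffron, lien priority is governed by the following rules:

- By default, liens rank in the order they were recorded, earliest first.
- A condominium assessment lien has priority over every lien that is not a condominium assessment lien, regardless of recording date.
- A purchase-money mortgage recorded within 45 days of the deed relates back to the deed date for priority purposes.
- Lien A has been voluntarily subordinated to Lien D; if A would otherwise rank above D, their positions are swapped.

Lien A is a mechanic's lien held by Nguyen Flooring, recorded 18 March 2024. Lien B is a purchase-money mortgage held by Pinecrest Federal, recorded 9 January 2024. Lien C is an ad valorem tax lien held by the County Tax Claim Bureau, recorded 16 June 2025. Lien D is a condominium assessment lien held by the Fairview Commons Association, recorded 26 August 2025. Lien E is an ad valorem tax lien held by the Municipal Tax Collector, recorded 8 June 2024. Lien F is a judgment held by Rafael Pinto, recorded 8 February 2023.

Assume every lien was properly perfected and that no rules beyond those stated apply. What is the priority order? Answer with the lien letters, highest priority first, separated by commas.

First, effective dates: B was recorded within the 45-day window, so its effective date is the deed date 30 December 2023.
As a condominium assessment lien, D is senior to every other lien.
The other liens, earliest effective date first: F (8 February 2023), B (30 December 2023), A (18 March 2024), E (8 June 2024), C (16 June 2025).
Since A is not senior to D, the subordination leaves the order unchanged.

D, F, B, A, E, C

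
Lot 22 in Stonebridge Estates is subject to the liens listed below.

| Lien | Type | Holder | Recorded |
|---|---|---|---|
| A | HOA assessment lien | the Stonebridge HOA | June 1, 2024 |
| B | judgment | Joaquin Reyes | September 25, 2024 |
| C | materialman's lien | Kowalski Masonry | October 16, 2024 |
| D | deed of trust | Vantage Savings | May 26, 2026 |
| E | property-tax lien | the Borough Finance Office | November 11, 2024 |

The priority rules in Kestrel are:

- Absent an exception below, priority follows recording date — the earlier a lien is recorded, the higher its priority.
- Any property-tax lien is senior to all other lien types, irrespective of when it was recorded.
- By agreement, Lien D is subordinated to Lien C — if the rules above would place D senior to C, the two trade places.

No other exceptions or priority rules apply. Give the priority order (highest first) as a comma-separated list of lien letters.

E, A, B, C, D

E, as a property-tax lien, has superpriority and ranks first.
Among the remaining liens, by effective date: A (June 1, 2024), B (September 25, 2024), C (October 16, 2024), D (May 26, 2026).
D already ranks below C; the subordination has no effect.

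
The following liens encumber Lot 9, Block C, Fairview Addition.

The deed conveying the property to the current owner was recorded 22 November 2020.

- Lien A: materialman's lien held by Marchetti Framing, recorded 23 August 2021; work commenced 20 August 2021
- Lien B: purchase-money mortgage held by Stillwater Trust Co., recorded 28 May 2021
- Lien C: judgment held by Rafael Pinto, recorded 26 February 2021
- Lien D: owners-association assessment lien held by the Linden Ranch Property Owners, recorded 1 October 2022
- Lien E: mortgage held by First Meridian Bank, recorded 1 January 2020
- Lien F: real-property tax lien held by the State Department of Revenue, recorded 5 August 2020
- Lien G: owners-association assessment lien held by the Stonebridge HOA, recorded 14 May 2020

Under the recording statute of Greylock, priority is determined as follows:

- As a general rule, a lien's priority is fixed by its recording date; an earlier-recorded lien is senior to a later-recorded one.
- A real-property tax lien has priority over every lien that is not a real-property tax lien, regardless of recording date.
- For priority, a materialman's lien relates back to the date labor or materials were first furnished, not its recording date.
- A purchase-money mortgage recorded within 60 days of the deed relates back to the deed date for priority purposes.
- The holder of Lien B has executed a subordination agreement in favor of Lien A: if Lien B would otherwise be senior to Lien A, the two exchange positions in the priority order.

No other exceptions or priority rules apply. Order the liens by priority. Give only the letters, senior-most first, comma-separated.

F, E, G, C, A, B, D

First, effective dates: A relates back to 20 August 2021 (work commenced); B was recorded 187 days after the deed — beyond 60 days — so no relation-back applies.
As a real-property tax lien, F is senior to every other lien.
Ordering the rest by effective date: E (1 January 2020), G (14 May 2020), C (26 February 2021), B (28 May 2021), A (20 August 2021), D (1 October 2022).
Because B would otherwise rank above A, the subordination swaps them.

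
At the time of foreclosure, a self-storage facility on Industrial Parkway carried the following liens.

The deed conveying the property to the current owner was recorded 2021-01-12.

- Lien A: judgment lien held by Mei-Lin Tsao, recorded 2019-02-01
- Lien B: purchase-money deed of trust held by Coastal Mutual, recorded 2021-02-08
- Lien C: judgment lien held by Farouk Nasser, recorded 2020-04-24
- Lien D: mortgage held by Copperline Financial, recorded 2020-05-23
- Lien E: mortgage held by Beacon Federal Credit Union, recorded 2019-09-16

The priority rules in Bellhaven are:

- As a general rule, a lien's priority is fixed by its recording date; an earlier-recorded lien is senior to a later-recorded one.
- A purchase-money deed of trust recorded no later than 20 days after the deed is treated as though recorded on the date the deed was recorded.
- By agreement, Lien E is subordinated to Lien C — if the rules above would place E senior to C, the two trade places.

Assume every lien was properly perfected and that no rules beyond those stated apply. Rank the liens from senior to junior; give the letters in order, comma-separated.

Effective dates: B missed the 20-day window (27 days after the deed), so its recording date stands.
By effective date, earliest first: A (2019-02-01), E (2019-09-16), C (2020-04-24), D (2020-05-23), B (2021-02-08).
Because E would otherwise rank above C, the subordination swaps them.

A, C, E, D, B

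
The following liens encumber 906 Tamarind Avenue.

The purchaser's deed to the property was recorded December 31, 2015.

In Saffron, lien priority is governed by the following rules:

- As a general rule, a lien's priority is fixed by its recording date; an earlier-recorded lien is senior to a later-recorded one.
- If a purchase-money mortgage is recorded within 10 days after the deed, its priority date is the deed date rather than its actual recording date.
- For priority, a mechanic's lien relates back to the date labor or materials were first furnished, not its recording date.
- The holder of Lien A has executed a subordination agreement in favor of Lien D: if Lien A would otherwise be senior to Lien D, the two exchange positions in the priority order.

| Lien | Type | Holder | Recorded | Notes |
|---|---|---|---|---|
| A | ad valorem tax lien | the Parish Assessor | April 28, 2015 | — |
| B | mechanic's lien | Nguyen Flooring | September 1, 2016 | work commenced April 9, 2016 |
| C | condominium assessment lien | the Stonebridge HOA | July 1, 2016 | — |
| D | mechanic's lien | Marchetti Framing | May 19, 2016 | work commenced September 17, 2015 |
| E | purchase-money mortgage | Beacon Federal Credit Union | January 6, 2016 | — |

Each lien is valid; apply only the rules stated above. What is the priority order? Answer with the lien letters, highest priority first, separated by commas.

D, A, E, B, C

Effective dates: B is treated as recorded April 9, 2016, the work-commencement date; D's effective date is September 17, 2015, when work began; E's effective date is the deed date, December 31, 2015.
Sorted by effective date: A (April 28, 2015), D (September 17, 2015), E (December 31, 2015), B (April 9, 2016), C (July 1, 2016).
Because A would otherwise rank above D, the subordination swaps them.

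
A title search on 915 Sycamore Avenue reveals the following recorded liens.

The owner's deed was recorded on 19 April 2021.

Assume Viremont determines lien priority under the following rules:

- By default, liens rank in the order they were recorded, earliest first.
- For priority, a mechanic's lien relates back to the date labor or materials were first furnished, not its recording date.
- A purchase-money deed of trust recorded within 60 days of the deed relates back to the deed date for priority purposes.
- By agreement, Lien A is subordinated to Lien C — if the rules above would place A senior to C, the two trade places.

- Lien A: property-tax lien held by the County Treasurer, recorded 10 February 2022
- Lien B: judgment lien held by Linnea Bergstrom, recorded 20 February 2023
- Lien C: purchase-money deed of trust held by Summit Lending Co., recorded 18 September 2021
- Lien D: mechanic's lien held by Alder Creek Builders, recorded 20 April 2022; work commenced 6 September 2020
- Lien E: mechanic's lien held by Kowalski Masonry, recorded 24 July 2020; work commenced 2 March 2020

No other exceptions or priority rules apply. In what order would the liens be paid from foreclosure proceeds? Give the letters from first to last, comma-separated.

First, effective dates: C was recorded 152 days after the deed — beyond 60 days — so no relation-back applies; D's effective date is 6 September 2020, when work began; E relates back to 2 March 2020 (work commenced).
By effective date, earliest first: E (2 March 2020), D (6 September 2020), C (18 September 2021), A (10 February 2022), B (20 February 2023).
A already ranks below C; the subordination has no effect.

E, D, C, A, B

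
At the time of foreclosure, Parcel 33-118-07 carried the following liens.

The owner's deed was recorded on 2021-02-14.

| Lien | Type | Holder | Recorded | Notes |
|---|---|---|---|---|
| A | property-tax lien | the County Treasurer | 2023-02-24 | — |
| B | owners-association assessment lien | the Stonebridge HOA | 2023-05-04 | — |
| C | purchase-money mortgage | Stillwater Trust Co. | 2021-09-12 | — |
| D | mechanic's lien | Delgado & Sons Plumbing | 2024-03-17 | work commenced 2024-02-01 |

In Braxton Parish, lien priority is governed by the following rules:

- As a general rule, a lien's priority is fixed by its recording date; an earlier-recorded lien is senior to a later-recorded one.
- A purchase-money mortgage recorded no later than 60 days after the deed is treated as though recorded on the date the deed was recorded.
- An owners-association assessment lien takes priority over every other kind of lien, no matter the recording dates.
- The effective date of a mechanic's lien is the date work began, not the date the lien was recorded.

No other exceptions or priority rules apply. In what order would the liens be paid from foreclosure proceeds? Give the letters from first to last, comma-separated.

Adjusting effective dates: C was recorded 210 days after the deed, outside the 60-day window, so it keeps its recording date; D relates back to 2024-02-01 (work commenced).
B is an owners-association assessment lien, so it outranks all other liens regardless of date.
Among the remaining liens, by effective date: C (2021-09-12), A (2023-02-24), D (2024-02-01).

B, C, A, D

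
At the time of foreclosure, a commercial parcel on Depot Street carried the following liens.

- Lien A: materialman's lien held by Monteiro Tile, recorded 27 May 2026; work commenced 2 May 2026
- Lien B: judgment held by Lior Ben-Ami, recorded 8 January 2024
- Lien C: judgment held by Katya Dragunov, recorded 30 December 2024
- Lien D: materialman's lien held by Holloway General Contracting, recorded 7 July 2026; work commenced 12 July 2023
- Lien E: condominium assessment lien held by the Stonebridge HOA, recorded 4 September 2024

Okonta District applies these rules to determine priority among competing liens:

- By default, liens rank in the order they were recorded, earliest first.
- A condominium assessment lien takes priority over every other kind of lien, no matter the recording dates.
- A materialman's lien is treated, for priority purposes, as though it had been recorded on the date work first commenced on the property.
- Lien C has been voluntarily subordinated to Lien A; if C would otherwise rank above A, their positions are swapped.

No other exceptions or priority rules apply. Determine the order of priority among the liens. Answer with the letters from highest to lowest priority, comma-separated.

Effective dates: A's effective date is 2 May 2026, when work began; D relates back to 12 July 2023 (work commenced).
E is a condominium assessment lien, so it outranks all other liens regardless of date.
Ordering the rest by effective date: D (12 July 2023), B (8 January 2024), C (30 December 2024), A (2 May 2026).
C would otherwise be senior to A, so under the subordination agreement C and A exchange positions.

E, D, B, A, C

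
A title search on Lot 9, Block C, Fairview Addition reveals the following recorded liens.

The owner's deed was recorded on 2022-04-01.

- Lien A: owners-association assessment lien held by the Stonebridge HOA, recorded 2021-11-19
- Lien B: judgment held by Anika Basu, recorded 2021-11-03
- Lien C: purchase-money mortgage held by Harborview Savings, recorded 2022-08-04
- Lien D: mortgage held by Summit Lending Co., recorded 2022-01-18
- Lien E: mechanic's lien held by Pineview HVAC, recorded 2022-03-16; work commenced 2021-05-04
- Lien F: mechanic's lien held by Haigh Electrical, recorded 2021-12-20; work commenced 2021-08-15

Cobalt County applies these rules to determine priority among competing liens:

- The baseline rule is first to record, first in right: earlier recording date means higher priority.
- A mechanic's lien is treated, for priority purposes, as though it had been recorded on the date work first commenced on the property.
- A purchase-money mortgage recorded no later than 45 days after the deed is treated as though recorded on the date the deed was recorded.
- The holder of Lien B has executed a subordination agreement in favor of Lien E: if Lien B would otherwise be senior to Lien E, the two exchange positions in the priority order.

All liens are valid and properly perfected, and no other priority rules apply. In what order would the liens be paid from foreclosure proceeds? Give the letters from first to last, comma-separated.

Effective dates after the stated exceptions: C missed the 45-day window (125 days after the deed), so its recording date stands; E is treated as recorded 2021-05-04, the work-commencement date; F relates back to 2021-08-15 (work commenced).
By effective date, earliest first: E (2021-05-04), F (2021-08-15), B (2021-11-03), A (2021-11-19), D (2022-01-18), C (2022-08-04).
B is already junior to E, so the subordination agreement changes nothing.

E, F, B, A, D, C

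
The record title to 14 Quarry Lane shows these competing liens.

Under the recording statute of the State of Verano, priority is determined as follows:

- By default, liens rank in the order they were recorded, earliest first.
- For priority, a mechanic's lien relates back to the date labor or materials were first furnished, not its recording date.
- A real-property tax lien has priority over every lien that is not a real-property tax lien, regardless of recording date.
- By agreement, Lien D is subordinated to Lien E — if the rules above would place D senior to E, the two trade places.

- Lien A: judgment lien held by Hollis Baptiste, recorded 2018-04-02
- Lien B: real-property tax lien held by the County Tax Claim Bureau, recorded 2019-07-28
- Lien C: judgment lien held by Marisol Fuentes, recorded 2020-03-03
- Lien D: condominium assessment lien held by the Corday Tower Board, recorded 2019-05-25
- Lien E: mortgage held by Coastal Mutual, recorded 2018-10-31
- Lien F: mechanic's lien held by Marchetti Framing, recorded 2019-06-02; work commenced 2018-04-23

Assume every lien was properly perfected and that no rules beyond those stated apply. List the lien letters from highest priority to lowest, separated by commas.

Effective dates after the stated exceptions: F's effective date is 2018-04-23, when work began.
B, as a real-property tax lien, has superpriority and ranks first.
The other liens, earliest effective date first: A (2018-04-02), F (2018-04-23), E (2018-10-31), D (2019-05-25), C (2020-03-03).
D already ranks below E; the subordination has no effect.

B, A, F, E, D, C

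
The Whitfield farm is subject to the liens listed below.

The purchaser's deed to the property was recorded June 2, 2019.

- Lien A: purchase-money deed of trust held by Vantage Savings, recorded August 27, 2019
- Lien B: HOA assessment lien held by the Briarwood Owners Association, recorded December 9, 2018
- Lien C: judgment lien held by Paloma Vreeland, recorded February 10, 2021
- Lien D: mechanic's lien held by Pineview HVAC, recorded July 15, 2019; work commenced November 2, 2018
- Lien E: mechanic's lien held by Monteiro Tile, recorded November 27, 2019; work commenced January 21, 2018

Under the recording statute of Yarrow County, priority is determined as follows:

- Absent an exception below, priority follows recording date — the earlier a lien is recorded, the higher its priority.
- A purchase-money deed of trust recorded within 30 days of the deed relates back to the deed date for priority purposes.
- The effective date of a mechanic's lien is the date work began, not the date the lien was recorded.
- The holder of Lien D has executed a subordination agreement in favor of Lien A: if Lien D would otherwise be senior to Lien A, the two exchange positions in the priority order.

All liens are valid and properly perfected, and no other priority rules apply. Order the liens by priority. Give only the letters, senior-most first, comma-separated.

E, A, B, D, C

Adjusting effective dates: A missed the 30-day window (86 days after the deed), so its recording date stands; D relates back to November 2, 2018 (work commenced); E relates back to January 21, 2018 (work commenced).
By effective date, earliest first: E (January 21, 2018), D (November 2, 2018), B (December 9, 2018), A (August 27, 2019), C (February 10, 2021).
D would otherwise be senior to A, so under the subordination agreement D and A exchange positions.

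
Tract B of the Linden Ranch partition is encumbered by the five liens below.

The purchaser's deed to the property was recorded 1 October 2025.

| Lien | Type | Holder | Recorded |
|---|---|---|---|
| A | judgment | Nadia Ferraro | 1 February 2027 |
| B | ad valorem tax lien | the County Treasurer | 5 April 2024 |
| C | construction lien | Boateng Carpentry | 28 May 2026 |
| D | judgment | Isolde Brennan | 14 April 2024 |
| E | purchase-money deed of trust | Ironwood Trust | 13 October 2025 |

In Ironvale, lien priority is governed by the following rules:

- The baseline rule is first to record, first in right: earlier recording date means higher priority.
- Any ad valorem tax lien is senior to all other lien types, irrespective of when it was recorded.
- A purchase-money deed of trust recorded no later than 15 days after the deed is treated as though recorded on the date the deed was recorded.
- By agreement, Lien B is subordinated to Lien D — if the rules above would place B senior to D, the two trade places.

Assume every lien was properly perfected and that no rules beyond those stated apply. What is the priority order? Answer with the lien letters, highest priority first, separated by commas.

D, B, E, C, A

Adjusting effective dates: E's effective date is the deed date, 1 October 2025.
As an ad valorem tax lien, B is senior to every other lien.
Among the remaining liens, by effective date: D (14 April 2024), E (1 October 2025), C (28 May 2026), A (1 February 2027).
B is senior to D before the subordination, so the two trade places.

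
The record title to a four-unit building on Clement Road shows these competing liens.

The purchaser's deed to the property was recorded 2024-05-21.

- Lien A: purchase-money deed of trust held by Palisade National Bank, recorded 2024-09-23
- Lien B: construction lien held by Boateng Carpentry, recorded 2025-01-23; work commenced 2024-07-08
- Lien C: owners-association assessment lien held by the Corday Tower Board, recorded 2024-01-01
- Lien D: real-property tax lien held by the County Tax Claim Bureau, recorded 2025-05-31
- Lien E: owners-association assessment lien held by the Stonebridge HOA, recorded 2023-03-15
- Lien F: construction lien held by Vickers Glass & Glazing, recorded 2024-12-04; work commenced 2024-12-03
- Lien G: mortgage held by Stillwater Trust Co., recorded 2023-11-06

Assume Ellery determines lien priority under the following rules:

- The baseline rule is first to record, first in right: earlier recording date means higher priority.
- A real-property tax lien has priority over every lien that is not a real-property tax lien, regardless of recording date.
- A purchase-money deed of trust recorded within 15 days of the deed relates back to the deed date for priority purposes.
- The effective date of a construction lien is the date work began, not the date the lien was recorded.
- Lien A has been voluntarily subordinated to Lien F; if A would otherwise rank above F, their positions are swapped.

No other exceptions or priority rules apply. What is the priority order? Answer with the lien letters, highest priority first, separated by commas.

D, E, G, C, B, F, A

Effective dates after the stated exceptions: A was recorded 125 days after the deed — beyond 15 days — so no relation-back applies; B is treated as recorded 2024-07-08, the work-commencement date; F's effective date is 2024-12-03, when work began.
D is a real-property tax lien, so it outranks all other liens regardless of date.
Among the remaining liens, by effective date: E (2023-03-15), G (2023-11-06), C (2024-01-01), B (2024-07-08), A (2024-09-23), F (2024-12-03).
Because A would otherwise rank above F, the subordination swaps them.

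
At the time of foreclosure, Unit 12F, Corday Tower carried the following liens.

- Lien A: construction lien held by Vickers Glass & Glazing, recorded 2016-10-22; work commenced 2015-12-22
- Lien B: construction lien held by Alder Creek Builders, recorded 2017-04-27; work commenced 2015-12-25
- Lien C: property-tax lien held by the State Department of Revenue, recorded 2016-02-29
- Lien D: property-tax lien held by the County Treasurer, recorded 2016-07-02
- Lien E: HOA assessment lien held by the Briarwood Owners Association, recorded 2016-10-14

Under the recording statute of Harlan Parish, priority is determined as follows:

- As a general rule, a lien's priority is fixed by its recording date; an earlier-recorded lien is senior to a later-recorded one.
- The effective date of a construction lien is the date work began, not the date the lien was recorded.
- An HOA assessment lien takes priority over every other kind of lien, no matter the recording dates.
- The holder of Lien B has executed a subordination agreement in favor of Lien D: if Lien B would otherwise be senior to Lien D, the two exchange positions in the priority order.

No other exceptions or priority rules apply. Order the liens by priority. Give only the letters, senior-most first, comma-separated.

E, A, D, C, B

Effective dates after the stated exceptions: A is treated as recorded 2015-12-22, the work-commencement date; B is treated as recorded 2015-12-25, the work-commencement date.
E is an HOA assessment lien, so it outranks all other liens regardless of date.
Among the remaining liens, by effective date: A (2015-12-22), B (2015-12-25), C (2016-02-29), D (2016-07-02).
Because B would otherwise rank above D, the subordination swaps them.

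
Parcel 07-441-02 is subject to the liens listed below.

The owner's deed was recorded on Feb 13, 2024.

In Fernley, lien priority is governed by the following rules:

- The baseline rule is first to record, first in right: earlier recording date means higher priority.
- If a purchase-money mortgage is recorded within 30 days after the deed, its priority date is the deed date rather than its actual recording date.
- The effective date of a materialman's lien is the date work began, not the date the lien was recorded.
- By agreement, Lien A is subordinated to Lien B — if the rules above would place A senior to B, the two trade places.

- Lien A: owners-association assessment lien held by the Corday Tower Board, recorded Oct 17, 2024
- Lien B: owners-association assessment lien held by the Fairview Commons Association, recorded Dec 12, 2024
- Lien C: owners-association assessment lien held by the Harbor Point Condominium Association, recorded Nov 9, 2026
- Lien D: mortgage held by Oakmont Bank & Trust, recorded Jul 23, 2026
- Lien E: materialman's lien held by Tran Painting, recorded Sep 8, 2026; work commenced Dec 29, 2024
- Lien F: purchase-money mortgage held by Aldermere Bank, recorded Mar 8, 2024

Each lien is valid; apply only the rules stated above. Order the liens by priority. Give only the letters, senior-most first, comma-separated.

Effective dates after the stated exceptions: E's effective date is Dec 29, 2024, when work began; F was recorded within the 30-day window, so its effective date is the deed date Feb 13, 2024.
Sorted by effective date: F (Feb 13, 2024), A (Oct 17, 2024), B (Dec 12, 2024), E (Dec 29, 2024), D (Jul 23, 2026), C (Nov 9, 2026).
Because A would otherwise rank above B, the subordination swaps them.

F, B, A, E, D, C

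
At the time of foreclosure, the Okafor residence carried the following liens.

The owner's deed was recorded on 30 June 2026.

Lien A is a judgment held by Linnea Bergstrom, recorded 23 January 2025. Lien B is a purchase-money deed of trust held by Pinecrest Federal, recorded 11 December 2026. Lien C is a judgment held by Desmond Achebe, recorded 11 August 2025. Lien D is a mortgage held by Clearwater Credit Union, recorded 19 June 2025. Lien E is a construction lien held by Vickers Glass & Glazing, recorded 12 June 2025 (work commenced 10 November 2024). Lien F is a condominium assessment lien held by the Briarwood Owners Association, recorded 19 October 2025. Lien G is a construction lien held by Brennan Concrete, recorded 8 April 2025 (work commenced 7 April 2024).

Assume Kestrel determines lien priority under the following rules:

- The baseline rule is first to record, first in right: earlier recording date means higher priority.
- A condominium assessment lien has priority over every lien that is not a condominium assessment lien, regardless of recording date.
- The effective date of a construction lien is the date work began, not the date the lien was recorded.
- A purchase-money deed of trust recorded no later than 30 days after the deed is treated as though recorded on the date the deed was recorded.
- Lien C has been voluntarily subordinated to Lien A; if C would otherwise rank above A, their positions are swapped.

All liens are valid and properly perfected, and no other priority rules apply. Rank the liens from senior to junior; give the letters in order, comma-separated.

Adjusting effective dates: B was recorded 164 days after the deed, outside the 30-day window, so it keeps its recording date; E relates back to 10 November 2024 (work commenced); G's effective date is 7 April 2024, when work began.
F, as a condominium assessment lien, has superpriority and ranks first.
The other liens, earliest effective date first: G (7 April 2024), E (10 November 2024), A (23 January 2025), D (19 June 2025), C (11 August 2025), B (11 December 2026).
Since C is not senior to A, the subordination leaves the order unchanged.

F, G, E, A, D, C, B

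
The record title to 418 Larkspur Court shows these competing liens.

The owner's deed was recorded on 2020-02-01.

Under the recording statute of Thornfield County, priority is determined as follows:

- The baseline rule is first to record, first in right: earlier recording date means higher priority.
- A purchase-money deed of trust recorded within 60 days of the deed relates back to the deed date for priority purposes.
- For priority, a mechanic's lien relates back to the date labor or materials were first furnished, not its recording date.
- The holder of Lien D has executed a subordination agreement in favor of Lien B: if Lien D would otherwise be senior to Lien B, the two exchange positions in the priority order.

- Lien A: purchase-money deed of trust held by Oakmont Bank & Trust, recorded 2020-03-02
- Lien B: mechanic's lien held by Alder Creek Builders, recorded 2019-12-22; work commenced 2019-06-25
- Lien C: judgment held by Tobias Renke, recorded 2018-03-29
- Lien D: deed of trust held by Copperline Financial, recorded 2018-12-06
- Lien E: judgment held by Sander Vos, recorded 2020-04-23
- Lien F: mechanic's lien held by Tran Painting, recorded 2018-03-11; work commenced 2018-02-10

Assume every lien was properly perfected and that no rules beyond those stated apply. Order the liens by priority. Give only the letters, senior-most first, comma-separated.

Effective dates: A's effective date is the deed date, 2020-02-01; B's effective date is 2019-06-25, when work began; F is treated as recorded 2018-02-10, the work-commencement date.
By effective date: F (2018-02-10), C (2018-03-29), D (2018-12-06), B (2019-06-25), A (2020-02-01), E (2020-04-23).
D would otherwise be senior to B, so under the subordination agreement D and B exchange positions.

F, C, B, D, A, E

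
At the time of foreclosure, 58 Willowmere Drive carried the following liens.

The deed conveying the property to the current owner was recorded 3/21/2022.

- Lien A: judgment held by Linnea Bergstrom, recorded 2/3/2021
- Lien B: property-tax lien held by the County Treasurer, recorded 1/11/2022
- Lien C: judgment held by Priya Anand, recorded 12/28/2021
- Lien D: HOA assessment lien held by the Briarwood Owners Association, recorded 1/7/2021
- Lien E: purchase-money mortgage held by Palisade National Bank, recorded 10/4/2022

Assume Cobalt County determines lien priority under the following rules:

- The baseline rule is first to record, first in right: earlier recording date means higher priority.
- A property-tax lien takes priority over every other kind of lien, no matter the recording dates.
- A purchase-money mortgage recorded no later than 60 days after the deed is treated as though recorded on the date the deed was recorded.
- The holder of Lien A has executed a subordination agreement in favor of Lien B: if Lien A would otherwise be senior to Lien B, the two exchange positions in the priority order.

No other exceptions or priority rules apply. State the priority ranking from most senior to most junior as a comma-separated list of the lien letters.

B, D, A, C, E

Adjusting effective dates: E was recorded 197 days after the deed — beyond 60 days — so no relation-back applies.
B is a property-tax lien, so it outranks all other liens regardless of date.
Ordering the rest by effective date: D (1/7/2021), A (2/3/2021), C (12/28/2021), E (10/4/2022).
A is already junior to B, so the subordination agreement changes nothing.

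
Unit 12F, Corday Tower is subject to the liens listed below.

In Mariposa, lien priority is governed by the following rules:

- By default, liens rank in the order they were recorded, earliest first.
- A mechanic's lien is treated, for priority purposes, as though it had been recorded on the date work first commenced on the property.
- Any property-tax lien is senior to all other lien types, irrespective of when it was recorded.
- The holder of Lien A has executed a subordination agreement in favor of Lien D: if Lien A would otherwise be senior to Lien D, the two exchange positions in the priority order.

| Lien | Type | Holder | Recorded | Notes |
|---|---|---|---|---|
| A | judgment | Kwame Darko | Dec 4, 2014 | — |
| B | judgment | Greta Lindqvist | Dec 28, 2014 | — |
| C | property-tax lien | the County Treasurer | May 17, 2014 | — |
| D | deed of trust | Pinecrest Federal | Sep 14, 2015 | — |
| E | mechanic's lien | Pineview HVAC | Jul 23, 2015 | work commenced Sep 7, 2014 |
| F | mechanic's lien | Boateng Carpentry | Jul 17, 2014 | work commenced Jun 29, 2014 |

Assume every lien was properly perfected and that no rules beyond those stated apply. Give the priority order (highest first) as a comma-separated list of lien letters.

C, F, E, D, B, A

Effective dates after the stated exceptions: E is treated as recorded Sep 7, 2014, the work-commencement date; F relates back to Jun 29, 2014 (work commenced).
C is a property-tax lien and takes priority over every other lien.
Remaining liens by effective date: F (Jun 29, 2014), E (Sep 7, 2014), A (Dec 4, 2014), B (Dec 28, 2014), D (Sep 14, 2015).
Because A would otherwise rank above D, the subordination swaps them.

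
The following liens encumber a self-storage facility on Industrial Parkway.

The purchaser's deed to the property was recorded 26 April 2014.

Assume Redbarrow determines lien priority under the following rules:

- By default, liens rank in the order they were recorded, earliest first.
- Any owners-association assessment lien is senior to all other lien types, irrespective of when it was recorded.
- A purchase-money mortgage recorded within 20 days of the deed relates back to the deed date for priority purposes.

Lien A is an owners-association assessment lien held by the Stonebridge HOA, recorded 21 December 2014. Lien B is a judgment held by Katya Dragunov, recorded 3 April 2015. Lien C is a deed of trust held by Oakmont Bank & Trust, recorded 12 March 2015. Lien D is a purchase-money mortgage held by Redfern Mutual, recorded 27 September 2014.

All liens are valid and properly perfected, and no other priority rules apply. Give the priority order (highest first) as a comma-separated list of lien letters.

A, D, C, B

Effective dates: D was recorded 154 days after the deed — beyond 20 days — so no relation-back applies.
A, as an owners-association assessment lien, has superpriority and ranks first.
Ordering the rest by effective date: D (27 September 2014), C (12 March 2015), B (3 April 2015).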